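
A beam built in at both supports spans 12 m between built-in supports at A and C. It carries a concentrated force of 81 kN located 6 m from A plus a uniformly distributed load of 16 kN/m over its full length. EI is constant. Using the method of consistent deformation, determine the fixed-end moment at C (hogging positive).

M_C = 313.5 kN·m

Release both end moments; the primary structure is a simply-supported span AC with redundants M_A and M_C.
On the primary (simply-supported) span, the end slopes from the loading are:
  at A: point load 81 at a = 6: Pab(L + b)/(6LEI) = 729/EI
  at C: point load 81 at a = 6: Pab(L + a)/(6LEI) = 729/EI
  at A: UDL 16: wL³/(24EI) = 1152/EI
  at C: UDL 16: wL³/(24EI) = 1152/EI
  θ_A0 = 1881/EI,  θ_C0 = 1881/EI
Flexibility coefficients: a unit moment at one end gives L/(3EI) there and L/(6EI) at the far end, so f₁₁ = f₂₂ = 4/EI and f₁₂ = f₂₁ = 2/EI.
Compatibility — zero rotation at each built-in end:
  4 M_A + 2 M_C = 1881
  2 M_A + 4 M_C = 1881
Solving the pair gives M_A = 313.5 kN·m and M_C = 313.5 kN·m (hogging).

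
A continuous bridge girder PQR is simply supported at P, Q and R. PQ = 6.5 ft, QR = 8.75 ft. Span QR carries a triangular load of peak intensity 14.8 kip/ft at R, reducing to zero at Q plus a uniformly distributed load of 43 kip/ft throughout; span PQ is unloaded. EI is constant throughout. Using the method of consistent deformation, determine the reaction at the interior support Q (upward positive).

R_Q = 283.2 kip

Insert a hinge at Q; M_Q is the redundant, and each span becomes simply supported.
Rotations at Q on the released spans (each span's end-slope, ×1/EI):
  span QR: triangular load, peak 14.8: 7w₀L³/(360EI) = 192.8/EI
  span QR: UDL 43: wL³/(24EI) = 1200/EI
  relative rotation θ_0 = (0 + 1393)/EI = 1393/EI
A unit hogging moment at Q produces rotation L₁/(3EI) + L₂/(3EI) = 5.083/EI.
Compatibility: M_Q·(L₁+L₂)/(3EI) = θ_0, giving M_Q = 274 kip·ft (hogging).
Span PQ, ΣM about P with M_Q applied at Q: R_Q^{PQ}·6.5 = 0 + 274, so R_Q^{PQ} = 42.16 kip and R_P = 0 − 42.16 = -42.16 kip.
Span QR, ΣM about R: R_Q^{QR}·8.75 = 1835 + 274, so R_Q^{QR} = 241 kip and R_R = 441 − 241 = 200 kip.
R_Q = 42.16 + 241 = 283.2 kip.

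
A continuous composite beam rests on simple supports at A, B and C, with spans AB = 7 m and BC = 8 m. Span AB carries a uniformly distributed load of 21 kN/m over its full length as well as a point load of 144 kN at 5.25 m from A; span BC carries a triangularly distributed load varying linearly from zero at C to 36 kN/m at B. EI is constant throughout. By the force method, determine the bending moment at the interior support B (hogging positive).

Release continuity at B by inserting a hinge; the redundant is the internal moment M_B. The primary structure is two simply-supported spans AB and BC.
Rotations at B on the released spans (each span's end-slope, ×1/EI):
  span AB: UDL 21: wL³/(24EI) = 300.1/EI
  span AB: point load 144 at a = 5.25: Pab(L + a)/(6LEI) = 385.9/EI
  span BC: triangular load, peak 36: w₀L³/(45EI) = 409.6/EI
  relative rotation θ_0 = (686 + 409.6)/EI = 1096/EI
A unit hogging moment at B produces rotation L₁/(3EI) + L₂/(3EI) = 5/EI.
Slope continuity at B: θ_0 = M_B·5/EI, so M_B = 1096/5 = 219.1 kN·m (hogging).

M_B = 219.1 kN·m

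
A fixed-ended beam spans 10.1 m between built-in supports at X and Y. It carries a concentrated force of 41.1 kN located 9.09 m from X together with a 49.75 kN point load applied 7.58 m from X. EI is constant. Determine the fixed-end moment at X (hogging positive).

M_X = 27.21 kN·m

Take the two fixed-end moments M_X, M_Y as redundants; the released structure is the simple span XY.
Simple-span end rotations at X and Y under the given loads:
  at X: point load 41.1 at a = 9.09: Pab(L + b)/(6LEI) = 69.18/EI
  at Y: point load 41.1 at a = 9.09: Pab(L + a)/(6LEI) = 119.5/EI
  at X: point load 49.75 at a = 7.58: Pab(L + b)/(6LEI) = 197.9/EI
  at Y: point load 49.75 at a = 7.58: Pab(L + a)/(6LEI) = 277.3/EI
  θ_X0 = 267.1/EI,  θ_Y0 = 396.7/EI
Flexibility coefficients: a unit moment at one end gives L/(3EI) there and L/(6EI) at the far end, so f₁₁ = f₂₂ = 3.367/EI and f₁₂ = f₂₁ = 1.683/EI.
Compatibility — zero rotation at each built-in end:
  3.367 M_X + 1.683 M_Y = 267.1
  1.683 M_X + 3.367 M_Y = 396.7
Solving the pair gives M_X = 27.21 kN·m and M_Y = 104.2 kN·m (hogging).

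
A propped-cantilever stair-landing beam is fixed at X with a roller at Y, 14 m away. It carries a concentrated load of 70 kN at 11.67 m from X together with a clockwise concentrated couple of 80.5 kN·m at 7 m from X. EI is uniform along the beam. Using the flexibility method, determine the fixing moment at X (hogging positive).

M_X = 69.23 kN·m

Choose R_Y as the redundant. The primary structure is the cantilever fixed at X.
Deflection at Y on the released cantilever, summing each load's contribution:
  point load 70 at a = 11.67: Pa²(3L − a)/(6EI) = 48190/EI
  clockwise couple 80.5 at a = 7: M₀a(2L − a)/(2EI) = 5917/EI
  δ_0 = 54107/EI
Tip deflection under a unit load at Y: L³/(3EI) = 914.7/EI.
Compatibility at Y: δ_0 − R_Y·δ_{YY} = 0, so R_Y = 54107/914.7 = 59.16 kN.
Moment equilibrium about X: M_X = Σ(load moments about X) − R_Y·L = 897.4 − 59.16×14 = 69.23 kN·m.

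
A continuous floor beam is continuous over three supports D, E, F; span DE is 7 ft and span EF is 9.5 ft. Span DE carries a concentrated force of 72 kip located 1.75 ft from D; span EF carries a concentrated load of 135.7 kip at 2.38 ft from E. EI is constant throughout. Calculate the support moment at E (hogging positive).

M_E = 147 kip·ft

Release continuity at E by inserting a hinge; the redundant is the internal moment M_E. The primary structure is two simply-supported spans DE and EF.
Rotations at E on the released spans (each span's end-slope, ×1/EI):
  span DE: point load 72 at a = 1.75: Pab(L + a)/(6LEI) = 137.8/EI
  span EF: point load 135.7 at a = 2.38: Pab(L + b)/(6LEI) = 670.5/EI
  relative rotation θ_0 = (137.8 + 670.5)/EI = 808.3/EI
A unit hogging moment at E produces rotation L₁/(3EI) + L₂/(3EI) = 5.5/EI.
Compatibility: M_E·(L₁+L₂)/(3EI) = θ_0, giving M_E = 147 kip·ft (hogging).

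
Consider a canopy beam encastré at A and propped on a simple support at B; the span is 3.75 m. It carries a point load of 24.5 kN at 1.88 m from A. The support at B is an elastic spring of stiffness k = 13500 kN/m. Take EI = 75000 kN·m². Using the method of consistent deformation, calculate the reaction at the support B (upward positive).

Take the reaction at B as the redundant and release it; the primary structure is a cantilever fixed at A.
Free-end deflection of the primary structure under the applied loading (downward +):
  point load 24.5 at a = 1.88: Pa²(3L − a)/(6EI) = 135.2/EI
Flexibility coefficient — unit upward force at B: δ_{BB} = L³/(3EI) = 17.58/EI.
With EI = 75000 kN·m²: δ_0 = 0.001803 m and δ_{BB} = 0.000234 m/kN.
Compatibility — the spring shortens by R_B/k under the reaction it provides: δ_0 − R_B·δ_{BB} = R_B/k. With 1/k = 0.000074 m/kN, R_B = δ_0 / (δ_{BB} + 1/k) = 0.001803 / (0.000234 + 0.000074) = 5.846 kN.

R_B = 5.846 kN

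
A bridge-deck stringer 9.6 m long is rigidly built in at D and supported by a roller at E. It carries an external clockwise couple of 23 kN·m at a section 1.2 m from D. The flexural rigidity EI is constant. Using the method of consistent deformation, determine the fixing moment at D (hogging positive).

Release the roller at E. Primary structure: cantilever fixed at D.
Free-end deflection of the primary structure under the applied loading (downward +):
  clockwise couple 23 at a = 1.2: M₀a(2L − a)/(2EI) = 248.4/EI
Tip deflection under a unit load at E: L³/(3EI) = 294.9/EI.
The prop prevents deflection at E: R_E = δ_0/δ_{EE} = 248.4/294.9 = 0.8423 kN.
Moment equilibrium about D: M_D = Σ(load moments about D) − R_E·L = 23 − 0.8423×9.6 = 14.91 kN·m.

M_D = 14.91 kN·m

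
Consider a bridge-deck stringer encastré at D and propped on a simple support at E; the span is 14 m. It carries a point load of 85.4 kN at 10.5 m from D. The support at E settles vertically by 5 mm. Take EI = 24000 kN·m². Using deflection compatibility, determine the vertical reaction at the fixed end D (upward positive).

Release the roller at E. Primary structure: cantilever fixed at D.
Free-end deflection of the primary structure under the applied loading (downward +):
  point load 85.4 at a = 10.5: Pa²(3L − a)/(6EI) = 49431/EI
Flexibility coefficient — unit upward force at E: δ_{EE} = L³/(3EI) = 914.7/EI.
With EI = 24000 kN·m²: δ_0 = 2.0596 m and δ_{EE} = 0.038111 m/kN.
Compatibility — the beam at E must follow the support down by 0.005 m: δ_0 − R_E·δ_{EE} = 0.005, so R_E = (2.0596 − 0.005)/0.038111 = 53.91 kN.
Vertical equilibrium: R_D = ΣP − R_E = 85.4 − 53.91 = 31.49 kN.

R_D = 31.49 kN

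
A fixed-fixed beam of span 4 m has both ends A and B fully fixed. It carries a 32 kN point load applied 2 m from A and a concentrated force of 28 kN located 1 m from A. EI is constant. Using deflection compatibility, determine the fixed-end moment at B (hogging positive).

M_B = 21.25 kN·m

Take the two fixed-end moments M_A, M_B as redundants; the released structure is the simple span AB.
End rotations of the released simple span under the applied load (×1/EI):
  at A: point load 32 at a = 2: Pab(L + b)/(6LEI) = 32/EI
  at B: point load 32 at a = 2: Pab(L + a)/(6LEI) = 32/EI
  at A: point load 28 at a = 1: Pab(L + b)/(6LEI) = 24.5/EI
  at B: point load 28 at a = 1: Pab(L + a)/(6LEI) = 17.5/EI
  θ_A0 = 56.5/EI,  θ_B0 = 49.5/EI
Flexibility coefficients: a unit moment at one end gives L/(3EI) there and L/(6EI) at the far end, so f₁₁ = f₂₂ = 1.333/EI and f₁₂ = f₂₁ = 0.6667/EI.
Compatibility — zero rotation at each built-in end:
  1.333 M_A + 0.6667 M_B = 56.5
  0.6667 M_A + 1.333 M_B = 49.5
Solving the pair gives M_A = 31.75 kN·m and M_B = 21.25 kN·m (hogging).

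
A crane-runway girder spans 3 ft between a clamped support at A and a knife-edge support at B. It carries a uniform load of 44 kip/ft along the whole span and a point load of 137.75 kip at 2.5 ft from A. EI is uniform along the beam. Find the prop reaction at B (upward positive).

R_B = 153.1 kip

Take the reaction at B as the redundant and release it; the primary structure is a cantilever fixed at A.
Primary-structure tip deflection at B by superposition:
  UDL 44: wL⁴/(8EI) = 445.5/EI
  point load 137.75 at a = 2.5: Pa²(3L − a)/(6EI) = 932.7/EI
  δ_0 = 1378/EI
Flexibility coefficient — unit upward force at B: δ_{BB} = L³/(3EI) = 9/EI.
Compatibility at B: δ_0 − R_B·δ_{BB} = 0, so R_B = 1378/9 = 153.1 kip.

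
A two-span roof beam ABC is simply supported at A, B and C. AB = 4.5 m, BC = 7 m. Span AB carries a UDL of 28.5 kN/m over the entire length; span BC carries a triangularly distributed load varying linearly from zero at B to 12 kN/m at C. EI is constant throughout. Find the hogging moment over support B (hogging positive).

Release continuity at B by inserting a hinge; the redundant is the internal moment M_B. The primary structure is two simply-supported spans AB and BC.
Rotations at B on the released spans (each span's end-slope, ×1/EI):
  span AB: UDL 28.5: wL³/(24EI) = 108.2/EI
  span BC: triangular load, peak 12: 7w₀L³/(360EI) = 80.03/EI
  relative rotation θ_0 = (108.2 + 80.03)/EI = 188.2/EI
A unit hogging moment at B produces rotation L₁/(3EI) + L₂/(3EI) = 3.833/EI.
Compatibility: M_B·(L₁+L₂)/(3EI) = θ_0, giving M_B = 49.11 kN·m (hogging).

M_B = 49.11 kN·m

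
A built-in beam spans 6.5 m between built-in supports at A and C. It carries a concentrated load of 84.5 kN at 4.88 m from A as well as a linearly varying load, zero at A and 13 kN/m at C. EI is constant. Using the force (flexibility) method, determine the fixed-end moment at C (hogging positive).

M_C = 104.6 kN·m

Release both end moments; the primary structure is a simply-supported span AC with redundants M_A and M_C.
On the primary (simply-supported) span, the end slopes from the loading are:
  at A: point load 84.5 at a = 4.88: Pab(L + b)/(6LEI) = 139.1/EI
  at C: point load 84.5 at a = 4.88: Pab(L + a)/(6LEI) = 194.9/EI
  at A: triangular load, peak 13: 7w₀L³/(360EI) = 69.42/EI
  at C: triangular load, peak 13: w₀L³/(45EI) = 79.34/EI
  θ_A0 = 208.5/EI,  θ_C0 = 274.3/EI
Flexibility coefficients: a unit moment at one end gives L/(3EI) there and L/(6EI) at the far end, so f₁₁ = f₂₂ = 2.167/EI and f₁₂ = f₂₁ = 1.083/EI.
Compatibility — zero rotation at each built-in end:
  2.167 M_A + 1.083 M_C = 208.5
  1.083 M_A + 2.167 M_C = 274.3
Solving the pair gives M_A = 43.92 kN·m and M_C = 104.6 kN·m (hogging).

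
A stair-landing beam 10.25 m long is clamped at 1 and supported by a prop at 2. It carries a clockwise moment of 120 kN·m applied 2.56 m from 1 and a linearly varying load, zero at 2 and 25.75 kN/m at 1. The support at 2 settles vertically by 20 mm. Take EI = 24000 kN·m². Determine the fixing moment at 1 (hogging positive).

M_1 = 235.4 kN·m

Choose R_2 as the redundant. The primary structure is the cantilever fixed at 1.
Free-end deflection of the primary structure under the applied loading (downward +):
  clockwise couple 120 at a = 2.56: M₀a(2L − a)/(2EI) = 2756/EI
  triangular load, peak 25.75 at the fixed end: w₀L⁴/(30EI) = 9474/EI
  δ_0 = 12230/EI
Tip deflection under a unit load at 2: L³/(3EI) = 359/EI.
With EI = 24000 kN·m²: δ_0 = 0.50958 m and δ_{22} = 0.014957 m/kN.
Compatibility — the beam at 2 must follow the support down by 0.02 m: δ_0 − R_2·δ_{22} = 0.02, so R_2 = (0.50958 − 0.02)/0.014957 = 32.73 kN.
Moment equilibrium about 1: M_1 = Σ(load moments about 1) − R_2·L = 570.9 − 32.73×10.25 = 235.4 kN·m.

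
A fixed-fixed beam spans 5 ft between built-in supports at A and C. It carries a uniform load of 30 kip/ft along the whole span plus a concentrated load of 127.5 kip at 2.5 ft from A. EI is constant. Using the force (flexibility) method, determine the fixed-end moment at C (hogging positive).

M_C = 142.2 kip·ft

Take the two fixed-end moments M_A, M_C as redundants; the released structure is the simple span AC.
End rotations of the released simple span under the applied load (×1/EI):
  at A: UDL 30: wL³/(24EI) = 156.2/EI
  at C: UDL 30: wL³/(24EI) = 156.2/EI
  at A: point load 127.5 at a = 2.5: Pab(L + b)/(6LEI) = 199.2/EI
  at C: point load 127.5 at a = 2.5: Pab(L + a)/(6LEI) = 199.2/EI
  θ_A0 = 355.5/EI,  θ_C0 = 355.5/EI
Flexibility coefficients: a unit moment at one end gives L/(3EI) there and L/(6EI) at the far end, so f₁₁ = f₂₂ = 1.667/EI and f₁₂ = f₂₁ = 0.8333/EI.
Compatibility — zero rotation at each built-in end:
  1.667 M_A + 0.8333 M_C = 355.5
  0.8333 M_A + 1.667 M_C = 355.5
Solving the pair gives M_A = 142.2 kip·ft and M_C = 142.2 kip·ft (hogging).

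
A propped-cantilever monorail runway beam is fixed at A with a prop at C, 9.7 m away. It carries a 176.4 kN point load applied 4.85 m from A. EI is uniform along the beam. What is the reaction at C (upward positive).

R_C = 55.12 kN

Choose R_C as the redundant. The primary structure is the cantilever fixed at A.
Downward deflection at the released point C due to the loads:
  point load 176.4 at a = 4.85: Pa²(3L − a)/(6EI) = 16770/EI
Flexibility coefficient — unit upward force at C: δ_{CC} = L³/(3EI) = 304.2/EI.
The prop prevents deflection at C: R_C = δ_0/δ_{CC} = 16770/304.2 = 55.12 kN.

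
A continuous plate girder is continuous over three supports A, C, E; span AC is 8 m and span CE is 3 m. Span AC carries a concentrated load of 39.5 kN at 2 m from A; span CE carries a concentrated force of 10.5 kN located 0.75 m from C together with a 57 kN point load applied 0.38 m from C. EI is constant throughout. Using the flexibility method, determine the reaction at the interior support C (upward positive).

R_C = 82.73 kN

Insert a hinge at C; M_C is the redundant, and each span becomes simply supported.
End slopes at the hinge C, treating each span as simply supported:
  span AC: point load 39.5 at a = 2: Pab(L + a)/(6LEI) = 98.75/EI
  span CE: point load 10.5 at a = 0.75: Pab(L + b)/(6LEI) = 5.168/EI
  span CE: point load 57 at a = 0.38: Pab(L + b)/(6LEI) = 17.72/EI
  relative rotation θ_0 = (98.75 + 22.89)/EI = 121.6/EI
A unit hogging moment at C produces rotation L₁/(3EI) + L₂/(3EI) = 3.667/EI.
Slope continuity at C: θ_0 = M_C·3.667/EI, so M_C = 121.6/3.667 = 33.17 kN·m (hogging).
Span AC, ΣM about A with M_C applied at C: R_C^{AC}·8 = 79 + 33.17, so R_C^{AC} = 14.02 kN and R_A = 39.5 − 14.02 = 25.48 kN.
Span CE, ΣM about E: R_C^{CE}·3 = 173 + 33.17, so R_C^{CE} = 68.71 kN and R_E = 67.5 − 68.71 = -1.213 kN.
R_C = 14.02 + 68.71 = 82.73 kN.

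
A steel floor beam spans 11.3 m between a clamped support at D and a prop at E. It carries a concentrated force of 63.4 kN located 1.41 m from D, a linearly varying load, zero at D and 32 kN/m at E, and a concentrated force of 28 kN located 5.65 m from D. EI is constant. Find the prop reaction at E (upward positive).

R_E = 109.6 kN

Release the roller at E. Primary structure: cantilever fixed at D.
Free-end deflection of the primary structure under the applied loading (downward +):
  point load 63.4 at a = 1.41: Pa²(3L − a)/(6EI) = 682.5/EI
  triangular load, peak 32 at the free end: 11w₀L⁴/(120EI) = 47827/EI
  point load 28 at a = 5.65: Pa²(3L − a)/(6EI) = 4208/EI
  δ_0 = 52718/EI
Flexibility coefficient — unit upward force at E: δ_{EE} = L³/(3EI) = 481/EI.
Compatibility at E: δ_0 − R_E·δ_{EE} = 0, so R_E = 52718/481 = 109.6 kN.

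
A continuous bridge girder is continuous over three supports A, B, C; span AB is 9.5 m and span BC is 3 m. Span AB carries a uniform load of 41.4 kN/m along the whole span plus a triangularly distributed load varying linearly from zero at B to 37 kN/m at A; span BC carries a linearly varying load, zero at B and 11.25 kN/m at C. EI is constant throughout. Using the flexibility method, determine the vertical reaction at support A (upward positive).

Insert a hinge at B; M_B is the redundant, and each span becomes simply supported.
End slopes at the hinge B, treating each span as simply supported:
  span AB: UDL 41.4: wL³/(24EI) = 1479/EI
  span AB: triangular load, peak 37: 7w₀L³/(360EI) = 616.8/EI
  span BC: triangular load, peak 11.25: 7w₀L³/(360EI) = 5.906/EI
  relative rotation θ_0 = (2096 + 5.906)/EI = 2102/EI
A unit hogging moment at B produces rotation L₁/(3EI) + L₂/(3EI) = 4.167/EI.
Slope continuity at B: θ_0 = M_B·4.167/EI, so M_B = 2102/4.167 = 504.4 kN·m (hogging).
Span AB, ΣM about A with M_B applied at B: R_B^{AB}·9.5 = 2425 + 504.4, so R_B^{AB} = 308.3 kN and R_A = 569 − 308.3 = 260.7 kN.

R_A = 260.7 kN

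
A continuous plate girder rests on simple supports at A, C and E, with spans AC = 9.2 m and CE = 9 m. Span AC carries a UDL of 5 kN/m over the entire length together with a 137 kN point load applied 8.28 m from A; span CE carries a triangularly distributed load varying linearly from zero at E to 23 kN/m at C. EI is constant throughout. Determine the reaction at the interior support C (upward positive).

R_C = 246.7 kN

Insert a hinge at C; M_C is the redundant, and each span becomes simply supported.
End slopes at the hinge C, treating each span as simply supported:
  span AC: UDL 5: wL³/(24EI) = 162.2/EI
  span AC: point load 137 at a = 8.28: Pab(L + a)/(6LEI) = 330.5/EI
  span CE: triangular load, peak 23: w₀L³/(45EI) = 372.6/EI
  relative rotation θ_0 = (492.7 + 372.6)/EI = 865.3/EI
A unit hogging moment at C produces rotation L₁/(3EI) + L₂/(3EI) = 6.067/EI.
Slope continuity at C: θ_0 = M_C·6.067/EI, so M_C = 865.3/6.067 = 142.6 kN·m (hogging).
Span AC, ΣM about A with M_C applied at C: R_C^{AC}·9.2 = 1346 + 142.6, so R_C^{AC} = 161.8 kN and R_A = 183 − 161.8 = 21.2 kN.
Span CE, ΣM about E: R_C^{CE}·9 = 621 + 142.6, so R_C^{CE} = 84.85 kN and R_E = 103.5 − 84.85 = 18.65 kN.
R_C = 161.8 + 84.85 = 246.7 kN.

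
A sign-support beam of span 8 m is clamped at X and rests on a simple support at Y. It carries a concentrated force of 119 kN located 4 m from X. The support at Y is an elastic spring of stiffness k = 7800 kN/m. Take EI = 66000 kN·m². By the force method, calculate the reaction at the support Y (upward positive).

R_Y = 35.43 kN

Remove the prop at Y; the released (primary) structure is a cantilever built in at X.
Free-end deflection of the primary structure under the applied loading (downward +):
  point load 119 at a = 4: Pa²(3L − a)/(6EI) = 6347/EI
Tip deflection under a unit load at Y: L³/(3EI) = 170.7/EI.
With EI = 66000 kN·m²: δ_0 = 0.096162 m and δ_{YY} = 0.002586 m/kN.
Compatibility — the spring shortens by R_Y/k under the reaction it provides: δ_0 − R_Y·δ_{YY} = R_Y/k. With 1/k = 0.000128 m/kN, R_Y = δ_0 / (δ_{YY} + 1/k) = 0.096162 / (0.002586 + 0.000128) = 35.43 kN.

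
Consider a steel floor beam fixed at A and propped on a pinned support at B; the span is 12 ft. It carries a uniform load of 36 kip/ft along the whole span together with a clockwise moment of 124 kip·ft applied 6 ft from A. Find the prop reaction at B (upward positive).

Remove the prop at B; the released (primary) structure is a cantilever built in at A.
Deflection at B on the released cantilever, summing each load's contribution:
  UDL 36: wL⁴/(8EI) = 93312/EI
  clockwise couple 124 at a = 6: M₀a(2L − a)/(2EI) = 6696/EI
  δ_0 = 100008/EI
Flexibility coefficient — unit upward force at B: δ_{BB} = L³/(3EI) = 576/EI.
The prop prevents deflection at B: R_B = δ_0/δ_{BB} = 100008/576 = 173.6 kip.

R_B = 173.6 kip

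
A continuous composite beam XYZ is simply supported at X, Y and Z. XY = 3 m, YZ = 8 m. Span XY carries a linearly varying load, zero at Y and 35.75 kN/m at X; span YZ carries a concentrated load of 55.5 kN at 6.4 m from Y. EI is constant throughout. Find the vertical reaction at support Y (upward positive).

R_Y = 45.53 kN

Release continuity at Y by inserting a hinge; the redundant is the internal moment M_Y. The primary structure is two simply-supported spans XY and YZ.
Discontinuity in slope at Y on the released structure — sum the simple-span end rotations:
  span XY: triangular load, peak 35.75: 7w₀L³/(360EI) = 18.77/EI
  span YZ: point load 55.5 at a = 6.4: Pab(L + b)/(6LEI) = 113.7/EI
  relative rotation θ_0 = (18.77 + 113.7)/EI = 132.4/EI
A unit hogging moment at Y produces rotation L₁/(3EI) + L₂/(3EI) = 3.667/EI.
Slope continuity at Y: θ_0 = M_Y·3.667/EI, so M_Y = 132.4/3.667 = 36.12 kN·m (hogging).
Span XY, ΣM about X with M_Y applied at Y: R_Y^{XY}·3 = 53.62 + 36.12, so R_Y^{XY} = 29.91 kN and R_X = 53.62 − 29.91 = 23.71 kN.
Span YZ, ΣM about Z: R_Y^{YZ}·8 = 88.8 + 36.12, so R_Y^{YZ} = 15.61 kN and R_Z = 55.5 − 15.61 = 39.89 kN.
R_Y = 29.91 + 15.61 = 45.53 kN.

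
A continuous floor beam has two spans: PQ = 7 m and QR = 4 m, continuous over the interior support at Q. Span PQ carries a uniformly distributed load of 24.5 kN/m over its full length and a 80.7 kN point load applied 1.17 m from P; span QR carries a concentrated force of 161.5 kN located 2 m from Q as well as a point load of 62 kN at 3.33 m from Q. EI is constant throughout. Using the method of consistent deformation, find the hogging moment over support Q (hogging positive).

Insert a hinge at Q; M_Q is the redundant, and each span becomes simply supported.
Rotations at Q on the released spans (each span's end-slope, ×1/EI):
  span PQ: UDL 24.5: wL³/(24EI) = 350.1/EI
  span PQ: point load 80.7 at a = 1.17: Pab(L + a)/(6LEI) = 107.1/EI
  span QR: point load 161.5 at a = 2: Pab(L + b)/(6LEI) = 161.5/EI
  span QR: point load 62 at a = 3.33: Pab(L + b)/(6LEI) = 26.92/EI
  relative rotation θ_0 = (457.2 + 188.4)/EI = 645.6/EI
A unit hogging moment at Q produces rotation L₁/(3EI) + L₂/(3EI) = 3.667/EI.
Compatibility: M_Q·(L₁+L₂)/(3EI) = θ_0, giving M_Q = 176.1 kN·m (hogging).

M_Q = 176.1 kN·m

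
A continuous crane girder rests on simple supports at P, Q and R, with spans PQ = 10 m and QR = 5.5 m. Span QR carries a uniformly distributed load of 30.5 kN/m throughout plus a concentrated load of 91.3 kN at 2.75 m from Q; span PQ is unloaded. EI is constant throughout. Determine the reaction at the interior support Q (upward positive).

R_Q = 150.5 kN

Release continuity at Q by inserting a hinge; the redundant is the internal moment M_Q. The primary structure is two simply-supported spans PQ and QR.
End slopes at the hinge Q, treating each span as simply supported:
  span QR: UDL 30.5: wL³/(24EI) = 211.4/EI
  span QR: point load 91.3 at a = 2.75: Pab(L + b)/(6LEI) = 172.6/EI
  relative rotation θ_0 = (0 + 384)/EI = 384/EI
A unit hogging moment at Q produces rotation L₁/(3EI) + L₂/(3EI) = 5.167/EI.
Compatibility: M_Q·(L₁+L₂)/(3EI) = θ_0, giving M_Q = 74.33 kN·m (hogging).
Span PQ, ΣM about P with M_Q applied at Q: R_Q^{PQ}·10 = 0 + 74.33, so R_Q^{PQ} = 7.433 kN and R_P = 0 − 7.433 = -7.433 kN.
Span QR, ΣM about R: R_Q^{QR}·5.5 = 712.4 + 74.33, so R_Q^{QR} = 143 kN and R_R = 259.1 − 143 = 116 kN.
R_Q = 7.433 + 143 = 150.5 kN.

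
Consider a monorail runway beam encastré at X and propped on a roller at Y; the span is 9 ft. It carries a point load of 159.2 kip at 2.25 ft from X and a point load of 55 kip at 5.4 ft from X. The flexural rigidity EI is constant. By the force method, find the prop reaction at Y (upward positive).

Release the roller at Y. Primary structure: cantilever fixed at X.
Downward deflection at the released point Y due to the loads:
  point load 159.2 at a = 2.25: Pa²(3L − a)/(6EI) = 3325/EI
  point load 55 at a = 5.4: Pa²(3L − a)/(6EI) = 5774/EI
  δ_0 = 9098/EI
Tip deflection under a unit load at Y: L³/(3EI) = 243/EI.
Compatibility at Y: δ_0 − R_Y·δ_{YY} = 0, so R_Y = 9098/243 = 37.44 kip.

R_Y = 37.44 kip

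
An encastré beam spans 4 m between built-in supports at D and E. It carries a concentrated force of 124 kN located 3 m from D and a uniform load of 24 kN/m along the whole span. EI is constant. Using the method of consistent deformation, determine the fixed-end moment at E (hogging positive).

M_E = 101.8 kN·m

Take the two fixed-end moments M_D, M_E as redundants; the released structure is the simple span DE.
End rotations of the released simple span under the applied load (×1/EI):
  at D: point load 124 at a = 3: Pab(L + b)/(6LEI) = 77.5/EI
  at E: point load 124 at a = 3: Pab(L + a)/(6LEI) = 108.5/EI
  at D: UDL 24: wL³/(24EI) = 64/EI
  at E: UDL 24: wL³/(24EI) = 64/EI
  θ_D0 = 141.5/EI,  θ_E0 = 172.5/EI
Flexibility coefficients: a unit moment at one end gives L/(3EI) there and L/(6EI) at the far end, so f₁₁ = f₂₂ = 1.333/EI and f₁₂ = f₂₁ = 0.6667/EI.
Compatibility — zero rotation at each built-in end:
  1.333 M_D + 0.6667 M_E = 141.5
  0.6667 M_D + 1.333 M_E = 172.5
Solving the pair gives M_D = 55.25 kN·m and M_E = 101.8 kN·m (hogging).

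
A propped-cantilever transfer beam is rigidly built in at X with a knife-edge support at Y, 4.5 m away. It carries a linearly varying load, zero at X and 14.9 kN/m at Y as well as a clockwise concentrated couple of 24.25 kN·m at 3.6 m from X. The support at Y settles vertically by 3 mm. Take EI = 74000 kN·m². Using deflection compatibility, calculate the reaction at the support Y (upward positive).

Release the roller at Y. Primary structure: cantilever fixed at X.
Downward deflection at the released point Y due to the loads:
  triangular load, peak 14.9 at the free end: 11w₀L⁴/(120EI) = 560.1/EI
  clockwise couple 24.25 at a = 3.6: M₀a(2L − a)/(2EI) = 235.7/EI
  δ_0 = 795.8/EI
Flexibility coefficient — unit upward force at Y: δ_{YY} = L³/(3EI) = 30.38/EI.
With EI = 74000 kN·m²: δ_0 = 0.010754 m and δ_{YY} = 0.00041 m/kN.
Compatibility — the beam at Y must follow the support down by 0.003 m: δ_0 − R_Y·δ_{YY} = 0.003, so R_Y = (0.010754 − 0.003)/0.00041 = 18.89 kN.

R_Y = 18.89 kN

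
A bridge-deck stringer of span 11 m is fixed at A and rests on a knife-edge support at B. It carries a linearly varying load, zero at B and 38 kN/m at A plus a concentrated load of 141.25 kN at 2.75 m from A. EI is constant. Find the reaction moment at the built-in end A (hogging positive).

Release the roller at B. Primary structure: cantilever fixed at A.
Deflection at B on the released cantilever, summing each load's contribution:
  triangular load, peak 38 at the fixed end: w₀L⁴/(30EI) = 18545/EI
  point load 141.25 at a = 2.75: Pa²(3L − a)/(6EI) = 5386/EI
  δ_0 = 23931/EI
Tip deflection under a unit load at B: L³/(3EI) = 443.7/EI.
Compatibility at B: δ_0 − R_B·δ_{BB} = 0, so R_B = 23931/443.7 = 53.94 kN.
Moment equilibrium about A: M_A = Σ(load moments about A) − R_B·L = 1155 − 53.94×11 = 561.4 kN·m.

M_A = 561.4 kN·m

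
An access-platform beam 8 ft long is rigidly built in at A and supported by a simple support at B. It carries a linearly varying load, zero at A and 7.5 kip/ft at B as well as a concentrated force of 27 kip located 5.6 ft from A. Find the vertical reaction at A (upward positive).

Choose R_B as the redundant. The primary structure is the cantilever fixed at A.
Primary-structure tip deflection at B by superposition:
  triangular load, peak 7.5 at the free end: 11w₀L⁴/(120EI) = 2816/EI
  point load 27 at a = 5.6: Pa²(3L − a)/(6EI) = 2597/EI
  δ_0 = 5413/EI
Tip deflection under a unit load at B: L³/(3EI) = 170.7/EI.
The prop prevents deflection at B: R_B = δ_0/δ_{BB} = 5413/170.7 = 31.71 kip.
Vertical equilibrium: R_A = ΣP − R_B = 57 − 31.71 = 25.29 kip.

R_A = 25.29 kip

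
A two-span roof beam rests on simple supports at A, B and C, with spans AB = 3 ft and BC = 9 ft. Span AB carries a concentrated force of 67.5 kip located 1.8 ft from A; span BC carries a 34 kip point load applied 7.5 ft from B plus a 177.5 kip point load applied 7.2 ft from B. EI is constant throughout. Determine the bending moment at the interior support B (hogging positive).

M_B = 143.3 kip·ft

Take M_B as the redundant. Released structure: two simple spans AB and BC with a hinge at B.
Discontinuity in slope at B on the released structure — sum the simple-span end rotations:
  span AB: point load 67.5 at a = 1.8: Pab(L + a)/(6LEI) = 38.88/EI
  span BC: point load 34 at a = 7.5: Pab(L + b)/(6LEI) = 74.38/EI
  span BC: point load 177.5 at a = 7.2: Pab(L + b)/(6LEI) = 460.1/EI
  relative rotation θ_0 = (38.88 + 534.5)/EI = 573.3/EI
A unit hogging moment at B produces rotation L₁/(3EI) + L₂/(3EI) = 4/EI.
Slope continuity at B: θ_0 = M_B·4/EI, so M_B = 573.3/4 = 143.3 kip·ft (hogging).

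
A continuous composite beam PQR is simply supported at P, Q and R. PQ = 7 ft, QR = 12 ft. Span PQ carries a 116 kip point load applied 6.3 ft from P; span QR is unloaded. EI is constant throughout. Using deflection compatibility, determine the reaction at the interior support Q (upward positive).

R_Q = 110.2 kip

Take M_Q as the redundant. Released structure: two simple spans PQ and QR with a hinge at Q.
Discontinuity in slope at Q on the released structure — sum the simple-span end rotations:
  span PQ: point load 116 at a = 6.3: Pab(L + a)/(6LEI) = 162/EI
  relative rotation θ_0 = (162 + 0)/EI = 162/EI
A unit hogging moment at Q produces rotation L₁/(3EI) + L₂/(3EI) = 6.333/EI.
Slope continuity at Q: θ_0 = M_Q·6.333/EI, so M_Q = 162/6.333 = 25.58 kip·ft (hogging).
Span PQ, ΣM about P with M_Q applied at Q: R_Q^{PQ}·7 = 730.8 + 25.58, so R_Q^{PQ} = 108.1 kip and R_P = 116 − 108.1 = 7.946 kip.
Span QR, ΣM about R: R_Q^{QR}·12 = 0 + 25.58, so R_Q^{QR} = 2.131 kip and R_R = 0 − 2.131 = -2.131 kip.
R_Q = 108.1 + 2.131 = 110.2 kip.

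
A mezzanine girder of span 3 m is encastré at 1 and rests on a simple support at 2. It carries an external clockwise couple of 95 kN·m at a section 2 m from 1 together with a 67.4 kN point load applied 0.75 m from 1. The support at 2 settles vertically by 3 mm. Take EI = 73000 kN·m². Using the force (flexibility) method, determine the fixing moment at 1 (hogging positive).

Release the roller at 2. Primary structure: cantilever fixed at 1.
Primary-structure tip deflection at 2 by superposition:
  clockwise couple 95 at a = 2: M₀a(2L − a)/(2EI) = 380/EI
  point load 67.4 at a = 0.75: Pa²(3L − a)/(6EI) = 52.13/EI
  δ_0 = 432.1/EI
Tip deflection under a unit load at 2: L³/(3EI) = 9/EI.
With EI = 73000 kN·m²: δ_0 = 0.00592 m and δ_{22} = 0.000123 m/kN.
Compatibility — the beam at 2 must follow the support down by 0.003 m: δ_0 − R_2·δ_{22} = 0.003, so R_2 = (0.00592 − 0.003)/0.000123 = 23.68 kN.
Moment equilibrium about 1: M_1 = Σ(load moments about 1) − R_2·L = 145.6 − 23.68×3 = 74.51 kN·m.

M_1 = 74.51 kN·m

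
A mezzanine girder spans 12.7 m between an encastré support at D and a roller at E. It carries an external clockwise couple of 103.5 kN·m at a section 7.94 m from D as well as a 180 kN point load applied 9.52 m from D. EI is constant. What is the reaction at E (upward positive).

Choose R_E as the redundant. The primary structure is the cantilever fixed at D.
Free-end deflection of the primary structure under the applied loading (downward +):
  clockwise couple 103.5 at a = 7.94: M₀a(2L − a)/(2EI) = 7174/EI
  point load 180 at a = 9.52: Pa²(3L − a)/(6EI) = 77707/EI
  δ_0 = 84881/EI
Flexibility coefficient — unit upward force at E: δ_{EE} = L³/(3EI) = 682.8/EI.
Compatibility at E: δ_0 − R_E·δ_{EE} = 0, so R_E = 84881/682.8 = 124.3 kN.

R_E = 124.3 kN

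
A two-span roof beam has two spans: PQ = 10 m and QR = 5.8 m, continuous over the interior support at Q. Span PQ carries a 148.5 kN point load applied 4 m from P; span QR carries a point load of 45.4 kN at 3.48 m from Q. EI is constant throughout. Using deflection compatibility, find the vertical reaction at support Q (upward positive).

R_Q = 125 kN

Take M_Q as the redundant. Released structure: two simple spans PQ and QR with a hinge at Q.
End slopes at the hinge Q, treating each span as simply supported:
  span PQ: point load 148.5 at a = 4: Pab(L + a)/(6LEI) = 831.6/EI
  span QR: point load 45.4 at a = 3.48: Pab(L + b)/(6LEI) = 85.53/EI
  relative rotation θ_0 = (831.6 + 85.53)/EI = 917.1/EI
A unit hogging moment at Q produces rotation L₁/(3EI) + L₂/(3EI) = 5.267/EI.
Slope continuity at Q: θ_0 = M_Q·5.267/EI, so M_Q = 917.1/5.267 = 174.1 kN·m (hogging).
Span PQ, ΣM about P with M_Q applied at Q: R_Q^{PQ}·10 = 594 + 174.1, so R_Q^{PQ} = 76.81 kN and R_P = 148.5 − 76.81 = 71.69 kN.
Span QR, ΣM about R: R_Q^{QR}·5.8 = 105.3 + 174.1, so R_Q^{QR} = 48.18 kN and R_R = 45.4 − 48.18 = -2.784 kN.
R_Q = 76.81 + 48.18 = 125 kN.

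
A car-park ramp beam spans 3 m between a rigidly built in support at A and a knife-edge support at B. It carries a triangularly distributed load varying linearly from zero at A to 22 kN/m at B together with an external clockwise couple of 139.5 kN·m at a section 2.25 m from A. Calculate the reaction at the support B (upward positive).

R_B = 83.54 kN

Release the roller at B. Primary structure: cantilever fixed at A.
Deflection at B on the released cantilever, summing each load's contribution:
  triangular load, peak 22 at the free end: 11w₀L⁴/(120EI) = 163.3/EI
  clockwise couple 139.5 at a = 2.25: M₀a(2L − a)/(2EI) = 588.5/EI
  δ_0 = 751.9/EI
Flexibility coefficient — unit upward force at B: δ_{BB} = L³/(3EI) = 9/EI.
The prop prevents deflection at B: R_B = δ_0/δ_{BB} = 751.9/9 = 83.54 kN.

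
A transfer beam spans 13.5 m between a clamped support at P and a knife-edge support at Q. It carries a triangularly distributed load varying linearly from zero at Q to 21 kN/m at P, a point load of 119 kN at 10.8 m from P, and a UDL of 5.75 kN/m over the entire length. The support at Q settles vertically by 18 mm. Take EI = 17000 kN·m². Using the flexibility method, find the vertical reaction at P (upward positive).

R_P = 197.5 kN

Take the reaction at Q as the redundant and release it; the primary structure is a cantilever fixed at P.
Deflection at Q on the released cantilever, summing each load's contribution:
  triangular load, peak 21 at the fixed end: w₀L⁴/(30EI) = 23251/EI
  point load 119 at a = 10.8: Pa²(3L − a)/(6EI) = 68707/EI
  UDL 5.75: wL⁴/(8EI) = 23873/EI
  δ_0 = 115831/EI
Flexibility coefficient — unit upward force at Q: δ_{QQ} = L³/(3EI) = 820.1/EI.
With EI = 17000 kN·m²: δ_0 = 6.8136 m and δ_{QQ} = 0.048243 m/kN.
Compatibility — the beam at Q must follow the support down by 0.018 m: δ_0 − R_Q·δ_{QQ} = 0.018, so R_Q = (6.8136 − 0.018)/0.048243 = 140.9 kN.
Vertical equilibrium: R_P = ΣP − R_Q = 338.4 − 140.9 = 197.5 kN.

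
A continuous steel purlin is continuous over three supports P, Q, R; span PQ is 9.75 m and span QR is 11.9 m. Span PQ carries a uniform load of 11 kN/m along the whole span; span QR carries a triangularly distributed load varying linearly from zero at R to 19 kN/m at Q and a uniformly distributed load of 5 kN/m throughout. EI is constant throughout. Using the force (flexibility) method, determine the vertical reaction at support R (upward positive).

Release continuity at Q by inserting a hinge; the redundant is the internal moment M_Q. The primary structure is two simply-supported spans PQ and QR.
Discontinuity in slope at Q on the released structure — sum the simple-span end rotations:
  span PQ: UDL 11: wL³/(24EI) = 424.8/EI
  span QR: triangular load, peak 19: w₀L³/(45EI) = 711.5/EI
  span QR: UDL 5: wL³/(24EI) = 351.1/EI
  relative rotation θ_0 = (424.8 + 1063)/EI = 1487/EI
A unit hogging moment at Q produces rotation L₁/(3EI) + L₂/(3EI) = 7.217/EI.
Slope continuity at Q: θ_0 = M_Q·7.217/EI, so M_Q = 1487/7.217 = 206.1 kN·m (hogging).
Span QR, ΣM about R: R_Q^{QR}·11.9 = 1251 + 206.1, so R_Q^{QR} = 122.4 kN and R_R = 172.6 − 122.4 = 50.11 kN.

R_R = 50.11 kN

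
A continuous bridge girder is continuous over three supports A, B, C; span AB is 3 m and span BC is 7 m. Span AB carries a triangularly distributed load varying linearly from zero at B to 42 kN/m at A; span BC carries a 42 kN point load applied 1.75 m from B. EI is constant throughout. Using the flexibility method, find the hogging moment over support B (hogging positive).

Insert a hinge at B; M_B is the redundant, and each span becomes simply supported.
End slopes at the hinge B, treating each span as simply supported:
  span AB: triangular load, peak 42: 7w₀L³/(360EI) = 22.05/EI
  span BC: point load 42 at a = 1.75: Pab(L + b)/(6LEI) = 112.5/EI
  relative rotation θ_0 = (22.05 + 112.5)/EI = 134.6/EI
A unit hogging moment at B produces rotation L₁/(3EI) + L₂/(3EI) = 3.333/EI.
Slope continuity at B: θ_0 = M_B·3.333/EI, so M_B = 134.6/3.333 = 40.38 kN·m (hogging).

M_B = 40.38 kN·m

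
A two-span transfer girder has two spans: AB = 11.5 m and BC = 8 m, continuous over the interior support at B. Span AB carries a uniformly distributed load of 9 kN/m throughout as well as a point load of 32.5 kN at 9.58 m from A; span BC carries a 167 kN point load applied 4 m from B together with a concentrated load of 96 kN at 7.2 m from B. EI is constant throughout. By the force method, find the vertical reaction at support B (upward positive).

R_B = 221.6 kN

Release continuity at B by inserting a hinge; the redundant is the internal moment M_B. The primary structure is two simply-supported spans AB and BC.
End slopes at the hinge B, treating each span as simply supported:
  span AB: UDL 9: wL³/(24EI) = 570.3/EI
  span AB: point load 32.5 at a = 9.58: Pab(L + a)/(6LEI) = 182.6/EI
  span BC: point load 167 at a = 4: Pab(L + b)/(6LEI) = 668/EI
  span BC: point load 96 at a = 7.2: Pab(L + b)/(6LEI) = 101.4/EI
  relative rotation θ_0 = (753 + 769.4)/EI = 1522/EI
A unit hogging moment at B produces rotation L₁/(3EI) + L₂/(3EI) = 6.5/EI.
Slope continuity at B: θ_0 = M_B·6.5/EI, so M_B = 1522/6.5 = 234.2 kN·m (hogging).
Span AB, ΣM about A with M_B applied at B: R_B^{AB}·11.5 = 906.5 + 234.2, so R_B^{AB} = 99.19 kN and R_A = 136 − 99.19 = 36.81 kN.
Span BC, ΣM about C: R_B^{BC}·8 = 744.8 + 234.2, so R_B^{BC} = 122.4 kN and R_C = 263 − 122.4 = 140.6 kN.
R_B = 99.19 + 122.4 = 221.6 kN.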